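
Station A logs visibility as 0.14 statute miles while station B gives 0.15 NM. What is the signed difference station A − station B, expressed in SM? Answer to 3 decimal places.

station B: 0.15 nmi = 0.17262 SM.
Difference: 0.14000 − 0.17262 = -0.033 SM.

-0.033 SM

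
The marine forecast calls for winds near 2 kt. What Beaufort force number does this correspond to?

Beaufort force 1

2 kt lies in the Beaufort 1 band (light air, 1–3 kt).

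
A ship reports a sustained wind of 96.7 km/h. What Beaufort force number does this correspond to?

96.7 km/h = 26.9 m/s, which is Beaufort 10 (storm, 24.5–28.4 m/s).

Beaufort force 10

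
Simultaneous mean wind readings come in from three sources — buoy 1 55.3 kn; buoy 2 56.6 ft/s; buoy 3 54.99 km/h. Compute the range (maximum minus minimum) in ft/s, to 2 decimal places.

43.22 ft/s

buoy 1: 55.3 kt = 93.3359 ft/s.
buoy 3: 54.99 km/h = 50.1148 ft/s.
Spread: 93.3359 − 50.1148 = 43.22 ft/s.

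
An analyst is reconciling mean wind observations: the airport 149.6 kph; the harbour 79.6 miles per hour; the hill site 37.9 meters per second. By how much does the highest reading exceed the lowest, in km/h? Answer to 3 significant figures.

21.5 km/h

the harbour: 79.6 mph = 128.104 km/h.
the hill site: 37.9 m/s = 136.440 km/h.
Spread: 149.600 − 128.104 = 21.5 km/h.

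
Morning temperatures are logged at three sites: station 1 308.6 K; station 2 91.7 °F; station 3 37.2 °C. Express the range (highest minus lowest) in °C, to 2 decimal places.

4.03 °C

station 1: 308.6 K = 35.450 °C.
station 2: 91.7 °F = 33.167 °C.
Spread: 37.200 − 33.167 = 4.033 °C.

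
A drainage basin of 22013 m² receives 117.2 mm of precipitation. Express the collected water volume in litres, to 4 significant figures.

2580000 litres

1 mm over 1 m² is 1 L, so volume = 117.2 × 22013 = 2579923.6 L ≈ 2580000 L.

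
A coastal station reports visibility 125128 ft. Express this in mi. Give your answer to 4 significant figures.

1 ft = 0.000189394 SM, so 125128 × 0.000189394 = 23.70 SM.

23.70 SM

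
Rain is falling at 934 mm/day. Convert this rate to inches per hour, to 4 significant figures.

1.532 in/hour

934 mm/day × 0.0393701 in/mm × 0.0416667 day/hour = 1.532 in/hour.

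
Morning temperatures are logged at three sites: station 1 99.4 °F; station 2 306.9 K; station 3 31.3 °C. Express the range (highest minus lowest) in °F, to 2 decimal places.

station 1: 99.4 °F = 37.444 °C.
station 2: 306.9 K = 33.750 °C.
Spread: 37.444 − 31.300 = 6.144 °C = 11.06 °F.

11.06 °F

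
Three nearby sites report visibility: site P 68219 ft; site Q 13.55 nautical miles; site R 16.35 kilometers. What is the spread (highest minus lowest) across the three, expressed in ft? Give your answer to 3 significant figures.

28700 ft

site Q: 13.55 nmi = 82331.36 ft.
site R: 16.35 km = 53641.73 ft.
Spread: 82331.36 − 53641.73 = 28700 ft.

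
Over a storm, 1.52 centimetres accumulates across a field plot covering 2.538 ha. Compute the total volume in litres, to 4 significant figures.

385800 litres

Depth: 1.52 cm × 10 = 15.2 mm.
Area: 2.538 ha = 25380 m².
1 mm over 1 m² is 1 L, so volume = 15.2 × 25380 = 385776 L ≈ 385800 L.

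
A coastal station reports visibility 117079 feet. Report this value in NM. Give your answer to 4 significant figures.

19.27 nmi

1 ft = 0.000164579 nmi, so 117079 × 0.000164579 = 19.27 nmi.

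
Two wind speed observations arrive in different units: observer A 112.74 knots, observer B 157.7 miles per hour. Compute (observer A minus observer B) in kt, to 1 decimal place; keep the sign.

observer B: 157.7 mph = 137.038 kt.
Difference: 112.740 − 137.038 = -24.3 kt.

-24.3 kt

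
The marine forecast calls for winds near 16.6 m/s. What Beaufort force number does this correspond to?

16.6 m/s lies in the Beaufort 7 band (near gale, 13.9–17.1 m/s).

Beaufort force 7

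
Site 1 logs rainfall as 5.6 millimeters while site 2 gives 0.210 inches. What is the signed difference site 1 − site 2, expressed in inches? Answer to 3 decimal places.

site 1: 5.6 mm = 0.22047 in.
Difference: 0.22047 − 0.21000 = 0.010 in.

0.010 in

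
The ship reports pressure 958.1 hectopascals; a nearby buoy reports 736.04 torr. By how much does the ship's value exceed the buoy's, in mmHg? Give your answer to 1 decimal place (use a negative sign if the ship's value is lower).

the ship: 958.1 hPa = 718.634 mmHg.
Difference: 718.634 − 736.040 = -17.4 mmHg.

-17.4 mmHg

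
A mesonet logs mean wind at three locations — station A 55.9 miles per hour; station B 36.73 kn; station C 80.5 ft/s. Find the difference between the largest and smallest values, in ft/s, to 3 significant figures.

20.0 ft/s

station A: 55.9 mph = 81.987 ft/s.
station B: 36.73 kt = 61.993 ft/s.
Spread: 81.987 − 61.993 = 20.0 ft/s.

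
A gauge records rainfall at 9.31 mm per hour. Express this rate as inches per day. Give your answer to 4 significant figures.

9.31 mm/hour × 0.0393701 in/mm × 24 hour/day = 8.797 in/day.

8.797 in/day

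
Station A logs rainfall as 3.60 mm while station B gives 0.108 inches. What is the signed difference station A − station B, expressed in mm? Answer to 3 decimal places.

station B: 0.108 in = 2.74320 mm.
Difference: 3.60000 − 2.74320 = 0.857 mm.

0.857 mm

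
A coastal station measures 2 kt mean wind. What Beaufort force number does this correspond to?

2 kt lies in the Beaufort 1 band (light air, 1–3 kt).

Beaufort force 1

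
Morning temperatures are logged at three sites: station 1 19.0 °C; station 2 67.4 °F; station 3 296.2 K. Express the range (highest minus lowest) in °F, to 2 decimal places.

station 2: 67.4 °F = 19.667 °C.
station 3: 296.2 K = 23.050 °C.
Spread: 23.050 − 19.000 = 4.050 °C = 7.29 °F.

7.29 °F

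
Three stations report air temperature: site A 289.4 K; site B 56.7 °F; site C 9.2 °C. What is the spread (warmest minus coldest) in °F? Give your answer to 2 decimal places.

site A: 289.4 K = 16.250 °C.
site B: 56.7 °F = 13.722 °C.
Spread: 16.250 − 9.200 = 7.050 °C = 12.69 °F.

12.69 °F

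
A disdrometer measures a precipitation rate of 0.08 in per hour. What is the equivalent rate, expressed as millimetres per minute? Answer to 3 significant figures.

0.0339 mm/minute

0.08 in/hour × 25.4 mm/in × 0.0166667 hour/minute = 0.0339 mm/minute.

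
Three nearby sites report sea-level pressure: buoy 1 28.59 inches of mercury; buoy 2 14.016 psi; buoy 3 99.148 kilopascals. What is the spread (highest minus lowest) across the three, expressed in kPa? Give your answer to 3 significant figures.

2.51 kPa

buoy 1: 28.59 inHg = 96.8169 kPa.
buoy 2: 14.016 psi = 96.6369 kPa.
Spread: 99.1480 − 96.6369 = 2.51 kPa.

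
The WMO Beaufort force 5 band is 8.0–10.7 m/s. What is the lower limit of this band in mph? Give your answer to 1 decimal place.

8.0–10.7 m/s × 2.237 = 17.9–23.9 mph.

17.9 mph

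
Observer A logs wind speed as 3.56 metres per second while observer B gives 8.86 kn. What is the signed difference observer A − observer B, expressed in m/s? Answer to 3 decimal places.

-0.998 m/s

observer B: 8.86 kt = 4.55798 m/s.
Difference: 3.56000 − 4.55798 = -0.998 m/s.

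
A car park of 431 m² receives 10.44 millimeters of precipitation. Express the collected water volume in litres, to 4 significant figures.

1 mm over 1 m² is 1 L, so volume = 10.44 × 431 = 4499.64 L ≈ 4500 L.

4500 litres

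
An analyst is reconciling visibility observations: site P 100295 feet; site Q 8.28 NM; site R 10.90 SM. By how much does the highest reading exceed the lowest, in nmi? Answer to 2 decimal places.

site P: 100295 ft = 16.5064 nmi.
site R: 10.90 SM = 9.4718 nmi.
Spread: 16.5064 − 8.2800 = 8.23 nmi.

8.23 nmi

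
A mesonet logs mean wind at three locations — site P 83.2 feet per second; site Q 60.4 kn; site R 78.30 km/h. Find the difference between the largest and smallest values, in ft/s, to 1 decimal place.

30.6 ft/s

site Q: 60.4 kt = 101.944 ft/s.
site R: 78.30 km/h = 71.358 ft/s.
Spread: 101.944 − 71.358 = 30.6 ft/s.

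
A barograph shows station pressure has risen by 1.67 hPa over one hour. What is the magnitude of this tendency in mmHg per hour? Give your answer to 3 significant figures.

1.25 mmHg per hour

1.67 hPa / 1 h × 0.750062 mmHg/hPa = 1.25 mmHg/h.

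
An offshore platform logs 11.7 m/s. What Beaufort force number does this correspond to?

Beaufort force 6

11.7 m/s lies in the Beaufort 6 band (strong breeze, 10.8–13.8 m/s).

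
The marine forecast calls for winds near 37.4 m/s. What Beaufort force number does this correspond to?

37.4 m/s lies in the Beaufort 12 band (hurricane force, ≥32.7 m/s).

Beaufort force 12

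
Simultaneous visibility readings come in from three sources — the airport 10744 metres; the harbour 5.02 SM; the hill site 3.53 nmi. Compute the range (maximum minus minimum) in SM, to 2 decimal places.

the airport: 10744 m = 6.6760 SM.
the hill site: 3.53 nmi = 4.0623 SM.
Spread: 6.6760 − 4.0623 = 2.61 SM.

2.61 SM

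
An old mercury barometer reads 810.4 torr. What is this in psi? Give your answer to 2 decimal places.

1 mmHg = 0.0193368 psi, so 810.4 × 0.0193368 = 15.67 psi.

15.67 psi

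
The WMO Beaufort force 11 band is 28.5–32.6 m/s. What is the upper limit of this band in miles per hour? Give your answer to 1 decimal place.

72.9 mph

28.5–32.6 m/s × 2.237 = 63.8–72.9 mph.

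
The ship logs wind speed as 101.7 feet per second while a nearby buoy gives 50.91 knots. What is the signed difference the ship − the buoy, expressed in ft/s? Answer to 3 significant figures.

15.8 ft/s

the buoy: 50.91 kt = 85.926 ft/s.
Difference: 101.700 − 85.926 = 15.8 ft/s.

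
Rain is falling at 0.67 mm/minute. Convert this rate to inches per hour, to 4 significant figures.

1.583 in/hour

0.67 mm/minute × 0.0393701 in/mm × 60 minute/hour = 1.583 in/hour.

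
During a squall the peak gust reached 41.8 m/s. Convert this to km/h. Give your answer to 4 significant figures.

1 m/s = 3.6 km/h, so 41.8 × 3.6 = 150.5 km/h.

150.5 km/h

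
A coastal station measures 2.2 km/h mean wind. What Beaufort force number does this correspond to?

2.2 km/h = 0.6 m/s, which is Beaufort 1 (light air, 0.3–1.5 m/s).

Beaufort force 1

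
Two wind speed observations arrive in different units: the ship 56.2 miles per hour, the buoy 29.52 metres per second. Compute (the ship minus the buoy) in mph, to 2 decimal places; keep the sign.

-9.83 mph

the buoy: 29.52 m/s = 66.0344 mph.
Difference: 56.2000 − 66.0344 = -9.83 mph.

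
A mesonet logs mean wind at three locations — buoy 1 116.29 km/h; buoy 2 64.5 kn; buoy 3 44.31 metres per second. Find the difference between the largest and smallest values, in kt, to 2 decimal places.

buoy 1: 116.29 km/h = 62.7916 kt.
buoy 3: 44.31 m/s = 86.1317 kt.
Spread: 86.1317 − 62.7916 = 23.34 kt.

23.34 kt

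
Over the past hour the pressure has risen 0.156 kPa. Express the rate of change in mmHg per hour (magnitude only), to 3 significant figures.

1.17 mmHg per hour

0.156 kPa / 1 h × 7.50062 mmHg/kPa = 1.17 mmHg/h.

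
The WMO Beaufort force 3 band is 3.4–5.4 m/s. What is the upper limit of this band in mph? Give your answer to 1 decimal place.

12.1 mph

3.4–5.4 m/s × 2.237 = 7.6–12.1 mph.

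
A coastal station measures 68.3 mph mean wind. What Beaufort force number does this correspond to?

68.3 mph = 30.5 m/s, which is Beaufort 11 (violent storm, 28.5–32.6 m/s).

Beaufort force 11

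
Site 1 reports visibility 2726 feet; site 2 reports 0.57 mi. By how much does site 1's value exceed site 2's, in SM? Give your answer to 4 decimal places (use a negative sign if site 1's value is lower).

-0.0537 SM

site 1: 2726 ft = 0.516288 SM.
Difference: 0.516288 − 0.570000 = -0.0537 SM.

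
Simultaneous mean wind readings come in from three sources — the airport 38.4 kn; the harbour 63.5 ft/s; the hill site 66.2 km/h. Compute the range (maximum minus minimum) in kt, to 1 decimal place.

2.7 kt

the harbour: 63.5 ft/s = 37.623 kt.
the hill site: 66.2 km/h = 35.745 kt.
Spread: 38.400 − 35.745 = 2.7 kt.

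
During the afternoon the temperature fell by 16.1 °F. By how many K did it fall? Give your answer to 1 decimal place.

8.9 K

A change of 1 °C equals a change of 1.8 °F: ΔK = 16.1 × 0.5556 = 8.9 K.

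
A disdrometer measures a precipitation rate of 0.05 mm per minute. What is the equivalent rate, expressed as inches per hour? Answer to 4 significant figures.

0.05 mm/minute × 0.0393701 in/mm × 60 minute/hour = 0.1181 in/hour.

0.1181 in/hour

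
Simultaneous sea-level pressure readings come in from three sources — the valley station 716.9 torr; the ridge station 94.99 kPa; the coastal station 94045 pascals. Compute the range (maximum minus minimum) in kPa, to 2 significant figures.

the valley station: 716.9 mmHg = 95.579 kPa.
the coastal station: 94045 Pa = 94.045 kPa.
Spread: 95.579 − 94.045 = 1.5 kPa.

1.5 kPa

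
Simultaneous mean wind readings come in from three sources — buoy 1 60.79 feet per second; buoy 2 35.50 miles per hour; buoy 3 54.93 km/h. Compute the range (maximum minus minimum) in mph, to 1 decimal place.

7.3 mph

buoy 1: 60.79 ft/s = 41.448 mph.
buoy 3: 54.93 km/h = 34.132 mph.
Spread: 41.448 − 34.132 = 7.3 mph.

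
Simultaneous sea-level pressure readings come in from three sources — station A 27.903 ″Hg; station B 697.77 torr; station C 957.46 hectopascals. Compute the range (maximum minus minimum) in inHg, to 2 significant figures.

0.80 inHg

station B: 697.77 mmHg = 27.4713 inHg.
station C: 957.46 hPa = 28.2738 inHg.
Spread: 28.2738 − 27.4713 = 0.80 inHg.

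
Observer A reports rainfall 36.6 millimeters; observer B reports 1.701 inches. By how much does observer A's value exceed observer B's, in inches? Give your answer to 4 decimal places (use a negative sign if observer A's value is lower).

observer A: 36.6 mm = 1.440945 in.
Difference: 1.440945 − 1.701000 = -0.2601 in.

-0.2601 in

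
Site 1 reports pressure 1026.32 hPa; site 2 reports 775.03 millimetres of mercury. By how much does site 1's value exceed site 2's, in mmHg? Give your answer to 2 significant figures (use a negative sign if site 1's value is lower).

site 1: 1026.32 hPa = 769.803 mmHg.
Difference: 769.803 − 775.030 = -5.2 mmHg.

-5.2 mmHg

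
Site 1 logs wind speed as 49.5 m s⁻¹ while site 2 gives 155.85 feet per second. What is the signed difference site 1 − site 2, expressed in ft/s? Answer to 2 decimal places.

6.55 ft/s

site 1: 49.5 m/s = 162.4016 ft/s.
Difference: 162.4016 − 155.8500 = 6.55 ft/s.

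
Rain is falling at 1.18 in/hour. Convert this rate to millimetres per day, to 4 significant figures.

719.3 mm/day

1.18 in/hour × 25.4 mm/in × 24 hour/day = 719.3 mm/day.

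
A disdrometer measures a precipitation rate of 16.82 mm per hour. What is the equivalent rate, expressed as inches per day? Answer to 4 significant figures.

16.82 mm/hour × 0.0393701 in/mm × 24 hour/day = 15.89 in/day.

15.89 in/day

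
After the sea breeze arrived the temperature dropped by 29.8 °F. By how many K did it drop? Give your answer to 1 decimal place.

16.6 K

Converting a difference, only the 9/5 scale factor applies: ΔK = 29.8 × 0.5556 = 16.6 K.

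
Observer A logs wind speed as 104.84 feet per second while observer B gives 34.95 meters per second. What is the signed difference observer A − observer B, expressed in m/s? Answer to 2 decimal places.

observer A: 104.84 ft/s = 31.9552 m/s.
Difference: 31.9552 − 34.9500 = -2.99 m/s.

-2.99 m/s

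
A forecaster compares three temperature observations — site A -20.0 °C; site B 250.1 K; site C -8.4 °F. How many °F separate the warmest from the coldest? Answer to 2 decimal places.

site B: 250.1 K = -23.050 °C.
site C: -8.4 °F = -22.444 °C.
Spread: (-20.000) − (-23.050) = 3.050 °C = 5.49 °F.

5.49 °F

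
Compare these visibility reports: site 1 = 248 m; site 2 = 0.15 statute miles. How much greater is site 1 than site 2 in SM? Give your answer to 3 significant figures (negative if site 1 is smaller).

0.00410 SM

site 1: 248 m = 0.1541001 SM.
Difference: 0.1541001 − 0.1500000 = 0.00410 SM.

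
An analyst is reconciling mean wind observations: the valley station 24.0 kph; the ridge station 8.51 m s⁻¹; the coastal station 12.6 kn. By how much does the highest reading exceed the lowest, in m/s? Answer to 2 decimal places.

the valley station: 24.0 km/h = 6.6667 m/s.
the coastal station: 12.6 kt = 6.4820 m/s.
Spread: 8.5100 − 6.4820 = 2.03 m/s.

2.03 m/s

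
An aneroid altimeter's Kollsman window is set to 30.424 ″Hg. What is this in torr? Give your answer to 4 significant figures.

772.8 mmHg

1 inHg = 25.4 mmHg, so 30.424 × 25.4 = 772.8 mmHg.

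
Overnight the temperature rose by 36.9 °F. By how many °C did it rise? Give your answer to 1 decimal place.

20.5 °C

Converting a difference, only the 9/5 scale factor applies: Δ°C = 36.9 × 0.5556 = 20.5 °C.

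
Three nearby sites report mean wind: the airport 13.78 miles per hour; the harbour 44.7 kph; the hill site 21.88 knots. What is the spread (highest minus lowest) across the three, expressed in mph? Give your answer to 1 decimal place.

the harbour: 44.7 km/h = 27.775 mph.
the hill site: 21.88 kt = 25.179 mph.
Spread: 27.775 − 13.780 = 14.0 mph.

14.0 mph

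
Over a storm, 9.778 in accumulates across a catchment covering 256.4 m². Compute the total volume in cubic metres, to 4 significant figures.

Depth: 9.778 in × 25.4 = 248.3612 mm.
1 mm over 1 m² is 1 L, so volume = 248.3612 × 256.4 = 63679.812 L = 63.68 m³.

63.68 cubic metres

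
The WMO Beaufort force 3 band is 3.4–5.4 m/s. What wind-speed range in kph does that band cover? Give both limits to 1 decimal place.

3.4–5.4 m/s × 3.6 = 12.2–19.4 km/h.

12.2 to 19.4 km/h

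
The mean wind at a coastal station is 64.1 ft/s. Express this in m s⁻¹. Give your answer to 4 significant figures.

19.54 m/s

1 ft/s = 0.3048 m/s, so 64.1 × 0.3048 = 19.54 m/s.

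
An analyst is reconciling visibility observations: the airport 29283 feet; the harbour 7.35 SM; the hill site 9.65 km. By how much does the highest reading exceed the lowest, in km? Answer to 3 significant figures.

the airport: 29283 ft = 8.9255 km.
the harbour: 7.35 SM = 11.8287 km.
Spread: 11.8287 − 8.9255 = 2.90 km.

2.90 km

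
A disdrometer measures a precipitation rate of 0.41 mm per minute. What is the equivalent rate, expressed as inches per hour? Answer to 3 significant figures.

0.41 mm/minute × 0.0393701 in/mm × 60 minute/hour = 0.969 in/hour.

0.969 in/hour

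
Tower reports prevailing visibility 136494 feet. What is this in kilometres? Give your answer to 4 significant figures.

41.60 km

1 ft = 0.0003048 km, so 136494 × 0.0003048 = 41.60 km.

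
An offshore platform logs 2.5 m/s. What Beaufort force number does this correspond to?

2.5 m/s lies in the Beaufort 2 band (light breeze, 1.6–3.3 m/s).

Beaufort force 2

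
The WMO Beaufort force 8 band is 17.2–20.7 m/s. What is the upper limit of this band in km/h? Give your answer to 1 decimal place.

74.5 km/h

17.2–20.7 m/s × 3.6 = 61.9–74.5 km/h.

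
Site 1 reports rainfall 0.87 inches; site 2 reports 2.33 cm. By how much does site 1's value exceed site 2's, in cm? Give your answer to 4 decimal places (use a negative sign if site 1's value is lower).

site 1: 0.87 in = 2.209800 cm.
Difference: 2.209800 − 2.330000 = -0.1202 cm.

-0.1202 cm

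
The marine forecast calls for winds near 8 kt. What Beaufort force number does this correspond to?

8 kt lies in the Beaufort 3 band (gentle breeze, 7–10 kt).

Beaufort force 3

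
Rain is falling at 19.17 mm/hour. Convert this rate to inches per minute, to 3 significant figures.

19.17 mm/hour × 0.0393701 in/mm × 0.0166667 hour/minute = 0.0126 in/minute.

0.0126 in/minute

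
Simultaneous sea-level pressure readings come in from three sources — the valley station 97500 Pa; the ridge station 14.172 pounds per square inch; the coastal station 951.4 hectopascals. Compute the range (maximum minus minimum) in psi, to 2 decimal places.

0.37 psi

the valley station: 97500 Pa = 14.1412 psi.
the coastal station: 951.4 hPa = 13.7989 psi.
Spread: 14.1720 − 13.7989 = 0.37 psi.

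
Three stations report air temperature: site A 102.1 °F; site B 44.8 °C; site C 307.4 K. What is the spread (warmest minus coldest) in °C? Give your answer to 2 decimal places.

10.55 °C

site A: 102.1 °F = 38.944 °C.
site C: 307.4 K = 34.250 °C.
Spread: 44.800 − 34.250 = 10.550 °C.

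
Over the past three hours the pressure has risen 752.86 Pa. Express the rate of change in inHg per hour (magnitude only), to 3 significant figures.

0.0741 inHg per hour

752.86 Pa / 3 h × 0.0002953 inHg/Pa = 0.0741 inHg/h.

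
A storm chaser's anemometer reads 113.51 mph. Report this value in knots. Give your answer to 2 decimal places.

98.64 kt

1 mph = 0.868976 kt, so 113.51 × 0.868976 = 98.64 kt.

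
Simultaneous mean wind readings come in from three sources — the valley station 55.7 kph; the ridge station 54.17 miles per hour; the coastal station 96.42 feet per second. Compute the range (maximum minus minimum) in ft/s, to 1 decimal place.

45.7 ft/s

the valley station: 55.7 km/h = 50.762 ft/s.
the ridge station: 54.17 mph = 79.449 ft/s.
Spread: 96.420 − 50.762 = 45.7 ft/s.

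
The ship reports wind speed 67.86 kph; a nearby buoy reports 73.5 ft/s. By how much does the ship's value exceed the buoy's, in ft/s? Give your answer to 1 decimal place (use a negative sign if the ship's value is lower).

-11.7 ft/s

the ship: 67.86 km/h = 61.844 ft/s.
Difference: 61.844 − 73.500 = -11.7 ft/s.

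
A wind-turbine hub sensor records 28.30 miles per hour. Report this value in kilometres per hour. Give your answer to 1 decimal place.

45.5 km/h

1 mph = 1.60934 km/h, so 28.30 × 1.60934 = 45.5 km/h.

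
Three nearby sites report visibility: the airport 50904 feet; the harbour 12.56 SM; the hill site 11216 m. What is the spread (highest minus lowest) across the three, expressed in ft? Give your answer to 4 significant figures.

the harbour: 12.56 SM = 66316.80 ft.
the hill site: 11216 m = 36797.90 ft.
Spread: 66316.80 − 36797.90 = 29520 ft.

29520 ft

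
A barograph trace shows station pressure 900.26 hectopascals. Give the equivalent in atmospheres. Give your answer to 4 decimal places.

0.8885 atm

1 hPa = 0.000986923 atm, so 900.26 × 0.000986923 = 0.8885 atm.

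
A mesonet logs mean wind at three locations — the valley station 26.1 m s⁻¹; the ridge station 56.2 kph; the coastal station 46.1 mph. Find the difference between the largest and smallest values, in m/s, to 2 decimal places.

10.49 m/s

the ridge station: 56.2 km/h = 15.6111 m/s.
the coastal station: 46.1 mph = 20.6085 m/s.
Spread: 26.1000 − 15.6111 = 10.49 m/s.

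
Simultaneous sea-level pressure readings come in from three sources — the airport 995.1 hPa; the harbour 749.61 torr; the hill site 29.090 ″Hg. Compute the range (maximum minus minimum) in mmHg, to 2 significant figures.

the airport: 995.1 hPa = 746.39 mmHg.
the hill site: 29.090 inHg = 738.89 mmHg.
Spread: 749.61 − 738.89 = 11 mmHg.

11 mmHg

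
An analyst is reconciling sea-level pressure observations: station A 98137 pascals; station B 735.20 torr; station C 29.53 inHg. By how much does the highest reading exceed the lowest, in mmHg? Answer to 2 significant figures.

station A: 98137 Pa = 736.09 mmHg.
station C: 29.53 inHg = 750.06 mmHg.
Spread: 750.06 − 735.20 = 15 mmHg.

15 mmHg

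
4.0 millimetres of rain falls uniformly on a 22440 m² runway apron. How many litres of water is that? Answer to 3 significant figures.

1 mm over 1 m² is 1 L, so volume = 4 × 22440 = 89760 L ≈ 89800 L.

89800 litres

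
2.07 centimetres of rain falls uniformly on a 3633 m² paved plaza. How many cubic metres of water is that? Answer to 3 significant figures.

75.2 cubic metres

Depth: 2.07 cm × 10 = 20.7 mm.
1 mm over 1 m² is 1 L, so volume = 20.7 × 3633 = 75203.1 L = 75.2 m³.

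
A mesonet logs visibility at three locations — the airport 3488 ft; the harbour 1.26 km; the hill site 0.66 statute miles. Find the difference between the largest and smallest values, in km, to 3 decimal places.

the airport: 3488 ft = 1.06314 km.
the hill site: 0.66 SM = 1.06217 km.
Spread: 1.26000 − 1.06217 = 0.198 km.

0.198 km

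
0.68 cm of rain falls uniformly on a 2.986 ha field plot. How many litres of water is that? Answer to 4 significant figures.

Depth: 0.68 cm × 10 = 6.8 mm.
Area: 2.986 ha = 29860 m².
1 mm over 1 m² is 1 L, so volume = 6.8 × 29860 = 203048 L ≈ 203000 L.

203000 litres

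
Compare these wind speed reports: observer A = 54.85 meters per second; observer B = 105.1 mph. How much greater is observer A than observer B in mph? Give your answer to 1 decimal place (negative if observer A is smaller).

17.6 mph

observer A: 54.85 m/s = 122.696 mph.
Difference: 122.696 − 105.100 = 17.6 mph.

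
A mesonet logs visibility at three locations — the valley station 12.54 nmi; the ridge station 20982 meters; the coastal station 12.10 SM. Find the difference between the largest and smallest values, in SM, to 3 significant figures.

2.33 SM

the valley station: 12.54 nmi = 14.4308 SM.
the ridge station: 20982 m = 13.0376 SM.
Spread: 14.4308 − 12.1000 = 2.33 SM.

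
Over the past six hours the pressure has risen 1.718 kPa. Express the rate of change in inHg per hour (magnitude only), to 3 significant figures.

1.718 kPa / 6 h × 0.2953 inHg/kPa = 0.0846 inHg/h.

0.0846 inHg per hour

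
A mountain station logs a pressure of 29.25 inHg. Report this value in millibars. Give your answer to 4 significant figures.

1 inHg = 33.8639 mb, so 29.25 × 33.8639 = 990.5 mb.

990.5 mb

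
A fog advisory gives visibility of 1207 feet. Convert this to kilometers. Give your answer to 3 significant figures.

0.368 km

1 ft = 0.0003048 km, so 1207 × 0.0003048 = 0.368 km.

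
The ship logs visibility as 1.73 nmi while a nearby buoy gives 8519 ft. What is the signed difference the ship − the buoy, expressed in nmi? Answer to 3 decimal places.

0.328 nmi

the buoy: 8519 ft = 1.40205 nmi.
Difference: 1.73000 − 1.40205 = 0.328 nmi.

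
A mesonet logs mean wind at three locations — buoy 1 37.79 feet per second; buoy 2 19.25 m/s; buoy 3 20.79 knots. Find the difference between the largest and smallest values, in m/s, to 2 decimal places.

8.55 m/s

buoy 1: 37.79 ft/s = 11.5184 m/s.
buoy 3: 20.79 kt = 10.6953 m/s.
Spread: 19.2500 − 10.6953 = 8.55 m/s.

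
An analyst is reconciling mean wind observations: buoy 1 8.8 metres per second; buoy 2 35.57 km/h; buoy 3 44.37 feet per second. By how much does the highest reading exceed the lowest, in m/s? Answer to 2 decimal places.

buoy 2: 35.57 km/h = 9.8806 m/s.
buoy 3: 44.37 ft/s = 13.5240 m/s.
Spread: 13.5240 − 8.8000 = 4.72 m/s.

4.72 m/s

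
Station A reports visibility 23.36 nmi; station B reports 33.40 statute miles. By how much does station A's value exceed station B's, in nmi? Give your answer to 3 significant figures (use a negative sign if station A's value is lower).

station B: 33.40 SM = 29.0238 nmi.
Difference: 23.3600 − 29.0238 = -5.66 nmi.

-5.66 nmi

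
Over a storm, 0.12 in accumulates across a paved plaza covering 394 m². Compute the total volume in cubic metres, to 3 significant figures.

1.20 cubic metres

Depth: 0.12 in × 25.4 = 3.048 mm.
1 mm over 1 m² is 1 L, so volume = 3.048 × 394 = 1200.912 L = 1.20 m³.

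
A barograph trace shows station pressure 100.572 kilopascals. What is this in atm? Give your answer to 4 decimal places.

1 kPa = 0.00986923 atm, so 100.572 × 0.00986923 = 0.9926 atm.

0.9926 atm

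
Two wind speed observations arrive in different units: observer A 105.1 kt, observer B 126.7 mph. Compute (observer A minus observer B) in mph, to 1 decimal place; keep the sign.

observer A: 105.1 kt = 120.947 mph.
Difference: 120.947 − 126.700 = -5.8 mph.

-5.8 mph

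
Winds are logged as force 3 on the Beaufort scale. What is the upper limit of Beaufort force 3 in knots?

Beaufort 3 (gentle breeze) spans 7–10 knots.

10 kt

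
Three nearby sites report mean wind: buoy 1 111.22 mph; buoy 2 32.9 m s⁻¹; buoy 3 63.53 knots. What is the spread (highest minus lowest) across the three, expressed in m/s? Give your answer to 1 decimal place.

buoy 1: 111.22 mph = 49.720 m/s.
buoy 3: 63.53 kt = 32.683 m/s.
Spread: 49.720 − 32.683 = 17.0 m/s.

17.0 m/s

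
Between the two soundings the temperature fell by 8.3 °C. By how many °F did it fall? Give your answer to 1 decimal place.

Converting a difference, only the 9/5 scale factor applies: Δ°F = 8.3 × 1.8 = 14.9 °F.

14.9 °F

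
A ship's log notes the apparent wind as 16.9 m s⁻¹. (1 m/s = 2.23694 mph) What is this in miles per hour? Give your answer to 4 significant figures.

1 m/s = 2.23694 mph, so 16.9 × 2.23694 = 37.80 mph.

37.80 mph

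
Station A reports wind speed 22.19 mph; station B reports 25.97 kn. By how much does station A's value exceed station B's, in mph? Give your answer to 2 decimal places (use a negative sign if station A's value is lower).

station B: 25.97 kt = 29.8857 mph.
Difference: 22.1900 − 29.8857 = -7.70 mph.

-7.70 mph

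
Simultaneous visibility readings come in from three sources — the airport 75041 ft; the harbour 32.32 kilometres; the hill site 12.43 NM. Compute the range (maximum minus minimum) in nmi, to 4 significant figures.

5.101 nmi

the airport: 75041 ft = 12.35016 nmi.
the harbour: 32.32 km = 17.45140 nmi.
Spread: 17.45140 − 12.35016 = 5.101 nmi.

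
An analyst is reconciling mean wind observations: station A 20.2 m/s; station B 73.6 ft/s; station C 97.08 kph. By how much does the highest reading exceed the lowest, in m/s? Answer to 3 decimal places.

6.767 m/s

station B: 73.6 ft/s = 22.43328 m/s.
station C: 97.08 km/h = 26.96667 m/s.
Spread: 26.96667 − 20.20000 = 6.767 m/s.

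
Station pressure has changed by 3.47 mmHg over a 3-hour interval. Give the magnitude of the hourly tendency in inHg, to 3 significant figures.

0.0455 inHg per hour

3.47 mmHg / 3 h × 0.0393701 inHg/mmHg = 0.0455 inHg/h.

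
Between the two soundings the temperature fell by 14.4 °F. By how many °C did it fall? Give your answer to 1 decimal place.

For a temperature change the 32° offset cancels: Δ°C = 14.4 × 0.5556 = 8.0 °C.

8.0 °C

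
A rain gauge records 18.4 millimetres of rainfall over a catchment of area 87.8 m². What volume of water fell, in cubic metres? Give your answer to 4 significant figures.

1.616 cubic metres

1 mm over 1 m² is 1 L, so volume = 18.4 × 87.8 = 1615.52 L = 1.616 m³.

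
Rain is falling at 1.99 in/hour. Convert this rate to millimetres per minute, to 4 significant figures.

0.8424 mm/minute

1.99 in/hour × 25.4 mm/in × 0.0166667 hour/minute = 0.8424 mm/minute.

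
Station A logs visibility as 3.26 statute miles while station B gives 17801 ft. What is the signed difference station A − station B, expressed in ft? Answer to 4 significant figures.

station A: 3.26 SM = 17212.800 ft.
Difference: 17212.800 − 17801.000 = -588.2 ft.

-588.2 ft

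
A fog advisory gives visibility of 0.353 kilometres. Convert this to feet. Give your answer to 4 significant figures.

1 km = 3280.84 ft, so 0.353 × 3280.84 = 1158 ft.

1158 ft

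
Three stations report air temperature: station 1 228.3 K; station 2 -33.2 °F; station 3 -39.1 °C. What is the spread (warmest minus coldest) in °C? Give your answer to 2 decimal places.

station 1: 228.3 K = -44.850 °C.
station 2: -33.2 °F = -36.222 °C.
Spread: (-36.222) − (-44.850) = 8.628 °C.

8.63 °C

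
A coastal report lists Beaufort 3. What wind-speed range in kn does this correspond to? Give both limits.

Beaufort 3 (gentle breeze) spans 7–10 knots.

7 to 10 kt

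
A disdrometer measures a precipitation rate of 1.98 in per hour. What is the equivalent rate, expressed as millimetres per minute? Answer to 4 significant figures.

1.98 in/hour × 25.4 mm/in × 0.0166667 hour/minute = 0.8382 mm/minute.

0.8382 mm/minute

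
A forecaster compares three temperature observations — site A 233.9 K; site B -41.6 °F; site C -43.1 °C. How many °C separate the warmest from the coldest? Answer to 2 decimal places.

3.85 °C

site A: 233.9 K = -39.250 °C.
site B: -41.6 °F = -40.889 °C.
Spread: (-39.250) − (-43.100) = 3.850 °C.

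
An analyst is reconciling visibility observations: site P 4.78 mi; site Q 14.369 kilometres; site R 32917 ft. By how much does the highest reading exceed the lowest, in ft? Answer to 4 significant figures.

site P: 4.78 SM = 25238.40 ft.
site Q: 14.369 km = 47142.39 ft.
Spread: 47142.39 − 25238.40 = 21900 ft.

21900 ft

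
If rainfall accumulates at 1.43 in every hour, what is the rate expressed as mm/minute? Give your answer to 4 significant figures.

1.43 in/hour × 25.4 mm/in × 0.0166667 hour/minute = 0.6054 mm/minute.

0.6054 mm/minute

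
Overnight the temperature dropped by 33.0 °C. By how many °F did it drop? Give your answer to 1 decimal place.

Converting a difference, only the 9/5 scale factor applies: Δ°F = 33.0 × 1.8 = 59.4 °F.

59.4 °F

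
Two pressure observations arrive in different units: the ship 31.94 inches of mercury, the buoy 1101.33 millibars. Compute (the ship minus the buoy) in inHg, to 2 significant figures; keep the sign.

the buoy: 1101.33 mb = 32.5223 inHg.
Difference: 31.9400 − 32.5223 = -0.58 inHg.

-0.58 inHg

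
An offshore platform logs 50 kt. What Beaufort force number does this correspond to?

50 kt lies in the Beaufort 10 band (storm, 48–55 kt).

Beaufort force 10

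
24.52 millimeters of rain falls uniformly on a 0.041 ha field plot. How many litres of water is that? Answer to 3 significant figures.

10100 litres

Area: 0.041 ha = 410 m².
1 mm over 1 m² is 1 L, so volume = 24.52 × 410 = 10053.2 L ≈ 10100 L.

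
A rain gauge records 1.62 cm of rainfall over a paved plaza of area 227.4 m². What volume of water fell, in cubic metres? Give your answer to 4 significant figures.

Depth: 1.62 cm × 10 = 16.2 mm.
1 mm over 1 m² is 1 L, so volume = 16.2 × 227.4 = 3683.88 L = 3.684 m³.

3.684 cubic metres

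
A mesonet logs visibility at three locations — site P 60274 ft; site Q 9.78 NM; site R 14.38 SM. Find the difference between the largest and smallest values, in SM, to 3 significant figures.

3.13 SM

site P: 60274 ft = 11.4155 SM.
site Q: 9.78 nmi = 11.2546 SM.
Spread: 14.3800 − 11.2546 = 3.13 SM.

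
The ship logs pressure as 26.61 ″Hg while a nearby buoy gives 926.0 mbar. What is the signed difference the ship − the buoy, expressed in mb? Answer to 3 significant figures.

the ship: 26.61 inHg = 901.118 mb.
Difference: 901.118 − 926.000 = -24.9 mb.

-24.9 mb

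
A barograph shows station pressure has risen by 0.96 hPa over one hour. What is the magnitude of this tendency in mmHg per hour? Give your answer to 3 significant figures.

0.96 hPa / 1 h × 0.750062 mmHg/hPa = 0.720 mmHg/h.

0.720 mmHg per hour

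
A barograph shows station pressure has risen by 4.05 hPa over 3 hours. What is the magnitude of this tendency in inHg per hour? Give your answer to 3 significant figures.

0.0399 inHg per hour

4.05 hPa / 3 h × 0.02953 inHg/hPa = 0.0399 inHg/h.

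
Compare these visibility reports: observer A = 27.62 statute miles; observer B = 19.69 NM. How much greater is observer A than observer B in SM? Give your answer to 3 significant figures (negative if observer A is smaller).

4.96 SM

observer B: 19.69 nmi = 22.6588 SM.
Difference: 27.6200 − 22.6588 = 4.96 SM.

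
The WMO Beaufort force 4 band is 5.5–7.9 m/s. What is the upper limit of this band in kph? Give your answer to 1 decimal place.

28.4 km/h

5.5–7.9 m/s × 3.6 = 19.8–28.4 km/h.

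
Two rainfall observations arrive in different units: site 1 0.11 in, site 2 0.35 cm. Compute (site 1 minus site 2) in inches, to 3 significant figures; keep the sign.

-0.0278 in

site 2: 0.35 cm = 0.137795 in.
Difference: 0.110000 − 0.137795 = -0.0278 in.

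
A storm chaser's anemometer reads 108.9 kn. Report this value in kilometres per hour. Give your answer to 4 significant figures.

1 kt = 1.852 km/h, so 108.9 × 1.852 = 201.7 km/h.

201.7 km/h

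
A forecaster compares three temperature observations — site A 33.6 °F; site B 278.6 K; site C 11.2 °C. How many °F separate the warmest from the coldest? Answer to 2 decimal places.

site A: 33.6 °F = 0.889 °C.
site B: 278.6 K = 5.450 °C.
Spread: 11.200 − 0.889 = 10.311 °C = 18.56 °F.

18.56 °F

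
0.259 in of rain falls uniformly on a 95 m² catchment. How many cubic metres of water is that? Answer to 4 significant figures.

0.6250 cubic metres

Depth: 0.259 in × 25.4 = 6.5786 mm.
1 mm over 1 m² is 1 L, so volume = 6.5786 × 95 = 624.967 L = 0.6250 m³.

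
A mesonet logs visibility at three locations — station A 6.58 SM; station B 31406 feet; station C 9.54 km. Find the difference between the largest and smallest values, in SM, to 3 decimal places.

station B: 31406 ft = 5.94811 SM.
station C: 9.54 km = 5.92788 SM.
Spread: 6.58000 − 5.92788 = 0.652 SM.

0.652 SM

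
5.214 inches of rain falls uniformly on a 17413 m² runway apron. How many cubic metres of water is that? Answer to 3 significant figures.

2310 cubic metres

Depth: 5.214 in × 25.4 = 132.4356 mm.
1 mm over 1 m² is 1 L, so volume = 132.4356 × 17413 = 2306101.1 L = 2310 m³.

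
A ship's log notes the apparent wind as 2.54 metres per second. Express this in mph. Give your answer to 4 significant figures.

1 m/s = 2.23694 mph, so 2.54 × 2.23694 = 5.682 mph.

5.682 mph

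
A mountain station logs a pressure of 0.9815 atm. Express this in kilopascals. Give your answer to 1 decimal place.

99.5 kPa

1 atm = 101.325 kPa, so 0.9815 × 101.325 = 99.5 kPa.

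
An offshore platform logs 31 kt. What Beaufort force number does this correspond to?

Beaufort force 7

31 kt lies in the Beaufort 7 band (near gale, 28–33 kt).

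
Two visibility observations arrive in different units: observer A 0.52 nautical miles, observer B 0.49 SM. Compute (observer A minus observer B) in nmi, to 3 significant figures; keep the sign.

0.0942 nmi

observer B: 0.49 SM = 0.425798 nmi.
Difference: 0.520000 − 0.425798 = 0.0942 nmi.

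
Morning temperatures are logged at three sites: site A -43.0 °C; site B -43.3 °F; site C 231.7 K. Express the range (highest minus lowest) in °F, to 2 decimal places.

2.79 °F

site B: -43.3 °F = -41.833 °C.
site C: 231.7 K = -41.450 °C.
Spread: (-41.450) − (-43.000) = 1.550 °C = 2.79 °F.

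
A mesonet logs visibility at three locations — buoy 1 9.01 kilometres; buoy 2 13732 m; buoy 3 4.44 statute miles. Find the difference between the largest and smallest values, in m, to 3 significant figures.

buoy 1: 9.01 km = 9010.00 m.
buoy 3: 4.44 SM = 7145.49 m.
Spread: 13732.00 − 7145.49 = 6590 m.

6590 m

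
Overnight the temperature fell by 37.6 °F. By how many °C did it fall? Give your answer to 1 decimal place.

A change of 1 °C equals a change of 1.8 °F: Δ°C = 37.6 × 0.5556 = 20.9 °C.

20.9 °C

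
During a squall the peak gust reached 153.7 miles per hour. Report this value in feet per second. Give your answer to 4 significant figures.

1 mph = 1.46667 ft/s, so 153.7 × 1.46667 = 225.4 ft/s.

225.4 ft/s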